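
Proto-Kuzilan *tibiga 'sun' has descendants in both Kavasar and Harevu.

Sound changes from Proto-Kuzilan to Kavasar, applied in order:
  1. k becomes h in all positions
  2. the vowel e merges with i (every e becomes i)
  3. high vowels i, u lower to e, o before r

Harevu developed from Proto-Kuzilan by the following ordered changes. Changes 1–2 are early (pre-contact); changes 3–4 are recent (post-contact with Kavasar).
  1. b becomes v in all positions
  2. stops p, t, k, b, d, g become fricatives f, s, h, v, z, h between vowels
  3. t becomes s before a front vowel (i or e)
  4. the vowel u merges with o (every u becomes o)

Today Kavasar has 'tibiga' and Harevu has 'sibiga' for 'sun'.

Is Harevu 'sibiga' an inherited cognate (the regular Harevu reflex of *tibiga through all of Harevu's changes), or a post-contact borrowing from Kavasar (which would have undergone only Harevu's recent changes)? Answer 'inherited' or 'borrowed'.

borrowed

If inherited, *tibiga would pass through all of Harevu's changes:
Harevu: *tibiga
  tibiga → tiviga   [unconditioned shift]
  tiviga → tiviha   [intervocalic lenition]
  tiviha → siviha   [palatalisation]
  siviha (rule 4 does not apply)
  giving Harevu siviha.
If borrowed from Kavasar 'tibiga' after the early changes, it would undergo only the recent ones:
  rule 3 (palatalisation): tibiga → sibiga
  rule 4 (vowel merger): no change (sibiga)
  ⇒ as a loan: sibiga
Harevu 'sibiga' matches the loan outcome 'sibiga', not the inherited 'siviha' — it skipped the early Harevu changes, so it was borrowed from Kavasar.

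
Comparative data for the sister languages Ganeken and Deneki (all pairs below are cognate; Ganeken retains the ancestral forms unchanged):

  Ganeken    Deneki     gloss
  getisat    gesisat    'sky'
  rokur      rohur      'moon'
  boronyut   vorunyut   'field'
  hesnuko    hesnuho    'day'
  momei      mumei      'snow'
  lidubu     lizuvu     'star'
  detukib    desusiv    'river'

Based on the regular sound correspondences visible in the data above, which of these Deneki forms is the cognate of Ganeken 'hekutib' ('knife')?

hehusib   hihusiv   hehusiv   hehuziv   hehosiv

rokur ~ rohur — Ganeken k corresponds to Deneki h between vowels (before a back vowel).
getisat ~ gesisat — Ganeken t corresponds to Deneki s between vowels (before a front vowel).
detukib ~ desusiv — Ganeken b corresponds to Deneki v word-finally.
Applying these to Ganeken 'hekutib':
  hekutib → hehutib   (k→h between vowels (before a back vowel))
  hehutib → hehusib   (t→s between vowels (before a front vowel))
  hehusib → hehusiv   (b→v word-finally)
So the Deneki cognate is 'hehusiv'.

hehusiv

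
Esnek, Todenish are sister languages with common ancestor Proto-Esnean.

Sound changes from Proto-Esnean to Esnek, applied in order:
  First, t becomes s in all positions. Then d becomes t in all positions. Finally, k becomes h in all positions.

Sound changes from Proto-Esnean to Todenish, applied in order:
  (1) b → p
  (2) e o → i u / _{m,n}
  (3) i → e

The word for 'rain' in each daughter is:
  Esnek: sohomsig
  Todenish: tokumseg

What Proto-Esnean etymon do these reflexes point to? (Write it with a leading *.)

*tokomsig

Position 4: Esnek has o, Todenish has u. Esnek preserves o here (none of its changes turn any other segment into o), so the proto-segment is *o.
Position 3: Esnek has h, Todenish has k. Todenish preserves k here (none of its changes turn any other segment into k), so the proto-segment is *k.
This points to *tokomsig. Verify forward in each daughter:
Esnek: start from *tokomsig.
  rule 1 (unconditioned shift): tokomsig → sokomsig
  rule 2: no change — sokomsig
  rule 3 (unconditioned shift): sokomsig → sohomsig
  ⇒ Esnek sohomsig
Todenish: *tokomsig > tokumsig > tokumseg  (by pre-nasal raising, vowel merger)
Only *tokomsig yields all of Esnek sohomsig, Todenish tokumseg.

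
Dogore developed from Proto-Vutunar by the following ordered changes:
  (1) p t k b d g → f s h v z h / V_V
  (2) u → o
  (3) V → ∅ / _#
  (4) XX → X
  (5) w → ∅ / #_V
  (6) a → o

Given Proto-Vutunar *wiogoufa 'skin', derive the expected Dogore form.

iohof

Dogore: start from *wiogoufa.
  rule 1 (intervocalic lenition): wiogoufa → wiohoufa
  rule 2 (vowel merger): wiohoufa → wiohoofa
  rule 3 (apocope): wiohoofa → wiohoof
  rule 4 (degemination): wiohoof → wiohof
  rule 5 (glide loss): wiohof → iohof
  rule 6: no change — iohof
  ⇒ Dogore iohof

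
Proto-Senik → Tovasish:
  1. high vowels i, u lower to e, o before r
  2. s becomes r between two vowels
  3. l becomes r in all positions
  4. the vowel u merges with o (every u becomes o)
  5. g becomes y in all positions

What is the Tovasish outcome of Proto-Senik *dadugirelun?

dadoyereron

Tovasish: *dadugirelun
  dadugirelun → dadugerelun   [pre-rhotic lowering]
  dadugerelun (rule 2 does not apply)
  dadugerelun → dadugererun   [unconditioned shift]
  dadugererun → dadogereron   [vowel merger]
  dadogereron → dadoyereron   [unconditioned shift]
  giving Tovasish dadoyereron.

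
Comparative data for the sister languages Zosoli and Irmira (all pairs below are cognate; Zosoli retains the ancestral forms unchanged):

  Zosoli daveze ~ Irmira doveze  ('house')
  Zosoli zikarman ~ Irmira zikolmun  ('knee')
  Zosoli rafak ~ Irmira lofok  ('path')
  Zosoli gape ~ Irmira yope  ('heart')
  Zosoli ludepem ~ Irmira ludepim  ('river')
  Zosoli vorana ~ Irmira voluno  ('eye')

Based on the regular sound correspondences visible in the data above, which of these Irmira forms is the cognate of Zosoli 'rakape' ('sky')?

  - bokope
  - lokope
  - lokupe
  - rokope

rafak ~ lofok — Zosoli r corresponds to Irmira l word-initially before a back vowel.
rafak ~ lofok — Zosoli a corresponds to Irmira o after a consonant, before a consonant other than r, m, n, p, b, f, v.
gape ~ yope — Zosoli a corresponds to Irmira o after a consonant, before a labial obstruent.
Applying these to Zosoli 'rakape':
  rakape → lakape   (r→l word-initially before a back vowel)
  lakape → lokape   (a→o after a consonant, before a consonant other than r, m, n, p, b, f, v)
  lokape → lokope   (a→o after a consonant, before a labial obstruent)
So the Irmira cognate is 'lokope'.

lokope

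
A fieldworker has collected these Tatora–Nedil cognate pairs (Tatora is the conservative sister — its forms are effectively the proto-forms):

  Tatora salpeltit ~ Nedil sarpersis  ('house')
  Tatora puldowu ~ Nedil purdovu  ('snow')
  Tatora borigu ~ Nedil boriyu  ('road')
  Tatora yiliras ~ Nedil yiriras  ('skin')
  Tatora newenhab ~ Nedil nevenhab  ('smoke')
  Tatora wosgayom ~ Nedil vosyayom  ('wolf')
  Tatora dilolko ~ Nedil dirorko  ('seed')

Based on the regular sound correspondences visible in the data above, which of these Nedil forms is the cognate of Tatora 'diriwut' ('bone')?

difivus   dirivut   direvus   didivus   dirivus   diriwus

puldowu ~ purdovu — Tatora w corresponds to Nedil v between vowels (before a back vowel).
salpeltit ~ sarpersis — Tatora t corresponds to Nedil s word-finally.
Applying these to Tatora 'diriwut':
  diriwut → dirivut   (w→v between vowels (before a back vowel))
  dirivut → dirivus   (t→s word-finally)
So the Nedil cognate is 'dirivus'.

dirivus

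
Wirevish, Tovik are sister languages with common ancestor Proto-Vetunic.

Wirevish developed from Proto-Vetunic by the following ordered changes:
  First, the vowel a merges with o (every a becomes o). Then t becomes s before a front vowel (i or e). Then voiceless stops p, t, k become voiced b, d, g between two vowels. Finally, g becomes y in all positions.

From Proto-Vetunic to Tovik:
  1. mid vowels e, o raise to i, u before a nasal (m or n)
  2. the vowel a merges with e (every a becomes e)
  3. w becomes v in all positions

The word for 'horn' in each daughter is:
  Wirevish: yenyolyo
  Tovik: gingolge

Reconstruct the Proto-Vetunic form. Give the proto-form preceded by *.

*gengolga

Position 7: Wirevish has y, Tovik has g. Tovik preserves g here (none of its changes turn any other segment into g), so the proto-segment is *g.
Position 4: Wirevish has y, Tovik has g. Tovik preserves g here (none of its changes turn any other segment into g), so the proto-segment is *g.
Position 2: Wirevish has e, Tovik has i. Wirevish preserves e here (none of its changes turn any other segment into e), so the proto-segment is *e.
Continuing position by position gives *gengolga; check it forward:
Wirevish: start from *gengolga.
  rule 1 (vowel merger): gengolga → gengolgo
  rule 2: no change — gengolgo
  rule 3: no change — gengolgo
  rule 4 (unconditioned shift): gengolgo → yenyolyo
  ⇒ Wirevish yenyolyo
Tovik: *gengolga
  gengolga → gingolga   [pre-nasal raising]
  gingolga → gingolge   [vowel merger]
  gingolge (rule 3 does not apply)
  giving Tovik gingolge.
Only *gengolga yields all of Wirevish yenyolyo, Tovik gingolge.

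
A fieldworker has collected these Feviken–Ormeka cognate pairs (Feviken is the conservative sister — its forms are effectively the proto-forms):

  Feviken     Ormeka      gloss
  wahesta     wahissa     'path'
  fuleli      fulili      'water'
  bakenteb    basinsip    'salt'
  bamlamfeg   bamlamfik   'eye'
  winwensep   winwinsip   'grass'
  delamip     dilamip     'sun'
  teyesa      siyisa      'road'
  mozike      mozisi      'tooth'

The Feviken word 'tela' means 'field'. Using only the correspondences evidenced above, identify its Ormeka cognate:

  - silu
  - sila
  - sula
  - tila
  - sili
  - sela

teyesa ~ siyisa — Feviken t corresponds to Ormeka s word-initially before a front vowel.
wahesta ~ wahissa, fuleli ~ fulili — Feviken e corresponds to Ormeka i after a consonant, before a consonant other than r, m, n, p, b, f, v.
Applying these to Feviken 'tela':
  tela → sela   (t→s word-initially before a front vowel)
  sela → sila   (e→i after a consonant, before a consonant other than r, m, n, p, b, f, v)
So the Ormeka cognate is 'sila'.

sila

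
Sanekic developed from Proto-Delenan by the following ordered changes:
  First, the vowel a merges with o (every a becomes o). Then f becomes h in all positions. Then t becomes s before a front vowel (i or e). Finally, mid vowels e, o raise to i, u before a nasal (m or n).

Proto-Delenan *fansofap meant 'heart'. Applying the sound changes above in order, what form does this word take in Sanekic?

Sanekic: start from *fansofap.
  rule 1 (vowel merger): fansofap → fonsofop
  rule 2 (unconditioned shift): fonsofop → honsohop
  rule 3: no change — honsohop
  rule 4 (pre-nasal raising): honsohop → hunsohop
  ⇒ Sanekic hunsohop

hunsohop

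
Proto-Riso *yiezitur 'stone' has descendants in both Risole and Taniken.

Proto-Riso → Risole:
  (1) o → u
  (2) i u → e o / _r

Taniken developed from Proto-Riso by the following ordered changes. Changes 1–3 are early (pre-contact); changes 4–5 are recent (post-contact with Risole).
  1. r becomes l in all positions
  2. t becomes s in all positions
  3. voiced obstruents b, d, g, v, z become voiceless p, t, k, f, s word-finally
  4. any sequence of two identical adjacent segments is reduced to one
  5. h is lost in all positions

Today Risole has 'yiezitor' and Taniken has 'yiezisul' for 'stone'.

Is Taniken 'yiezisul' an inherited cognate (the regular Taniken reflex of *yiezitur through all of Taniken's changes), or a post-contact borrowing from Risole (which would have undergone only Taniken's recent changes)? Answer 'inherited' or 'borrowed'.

If inherited, *yiezitur would pass through all of Taniken's changes:
Taniken: *yiezitur
  yiezitur → yiezitul   [unconditioned shift]
  yiezitul → yiezisul   [unconditioned shift]
  yiezisul (rule 3 does not apply)
  yiezisul (rule 4 does not apply)
  yiezisul (rule 5 does not apply)
  giving Taniken yiezisul.
If borrowed from Risole 'yiezitor' after the early changes, it would undergo only the recent ones:
  rule 4 (degemination): no change (yiezitor)
  rule 5 (h-loss): no change (yiezitor)
  ⇒ as a loan: yiezitor
Taniken 'yiezisul' matches the inherited outcome exactly, so it is an inherited cognate, not a loan.

inherited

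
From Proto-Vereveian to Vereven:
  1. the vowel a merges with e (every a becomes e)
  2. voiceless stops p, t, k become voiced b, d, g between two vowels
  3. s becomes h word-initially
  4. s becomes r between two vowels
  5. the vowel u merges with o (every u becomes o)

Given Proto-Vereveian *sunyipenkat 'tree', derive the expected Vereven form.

honyibenket

Vereven: *sunyipenkat > sunyipenket > sunyibenket > hunyibenket > honyibenket  (by vowel merger, intervocalic voicing, debuccalisation, vowel merger)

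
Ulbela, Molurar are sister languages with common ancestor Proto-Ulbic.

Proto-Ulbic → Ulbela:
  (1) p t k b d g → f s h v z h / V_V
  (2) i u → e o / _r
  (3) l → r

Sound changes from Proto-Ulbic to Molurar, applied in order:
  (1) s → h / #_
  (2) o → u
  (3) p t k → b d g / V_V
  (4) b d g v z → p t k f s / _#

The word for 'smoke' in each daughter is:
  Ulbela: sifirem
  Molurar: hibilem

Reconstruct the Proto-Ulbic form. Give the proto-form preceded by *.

Position 3: Ulbela has f, Molurar has b. Taking the neighbouring segments as reconstructed: Ulbela f could go back to *p or *f; Molurar b could go back to *p or *b — the one source consistent with every daughter is *p.
Position 1: Ulbela has s, Molurar has h. Taking the neighbouring segments as reconstructed: Ulbela s can only go back to *s; Molurar h could go back to *s or *h — the one source consistent with every daughter is *s.
Position 5: Ulbela has r, Molurar has l. Molurar preserves l here (none of its changes turn any other segment into l), so the proto-segment is *l.
Verify the candidate proto-form against each daughter:
Ulbela: *sipilem
  sipilem → sifilem   [intervocalic lenition]
  sifilem (rule 2 does not apply)
  sifilem → sifirem   [unconditioned shift]
  giving Ulbela sifirem.
Molurar: start from *sipilem.
  rule 1 (debuccalisation): sipilem → hipilem
  rule 2: no change — hipilem
  rule 3 (intervocalic voicing): hipilem → hibilem
  rule 4: no change — hibilem
  ⇒ Molurar hibilem
*sipilem is the unique common source.

*sipilem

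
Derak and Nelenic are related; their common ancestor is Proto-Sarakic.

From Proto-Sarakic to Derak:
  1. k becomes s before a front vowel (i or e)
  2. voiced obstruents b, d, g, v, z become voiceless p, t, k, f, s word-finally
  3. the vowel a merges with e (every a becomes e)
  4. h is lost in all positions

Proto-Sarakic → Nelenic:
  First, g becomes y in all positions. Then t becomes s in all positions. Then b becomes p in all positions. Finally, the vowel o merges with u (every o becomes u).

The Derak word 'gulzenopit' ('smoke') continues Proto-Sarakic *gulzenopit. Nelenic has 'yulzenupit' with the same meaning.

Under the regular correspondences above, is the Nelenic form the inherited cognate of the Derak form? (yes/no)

no

Derive the expected Nelenic reflex of *gulzenopit:
Nelenic: start from *gulzenopit.
  rule 1 (unconditioned shift): gulzenopit → yulzenopit
  rule 2 (unconditioned shift): yulzenopit → yulzenopis
  rule 3: no change — yulzenopis
  rule 4 (vowel merger): yulzenopis → yulzenupis
  ⇒ Nelenic yulzenupis
The regular Nelenic reflex would be 'yulzenupis', but the attested form is 'yulzenupit'. The correspondence is irregular, so they are not cognates (the Nelenic form has a different source).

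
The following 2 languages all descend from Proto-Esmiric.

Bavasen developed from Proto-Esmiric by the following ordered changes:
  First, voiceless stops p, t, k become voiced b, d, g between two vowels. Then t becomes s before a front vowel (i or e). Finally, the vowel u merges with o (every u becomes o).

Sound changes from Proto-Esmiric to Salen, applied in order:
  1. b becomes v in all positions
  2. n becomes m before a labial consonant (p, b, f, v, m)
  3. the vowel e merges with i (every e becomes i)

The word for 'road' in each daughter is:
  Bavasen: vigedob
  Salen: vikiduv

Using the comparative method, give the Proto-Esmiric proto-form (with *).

*vikedub

Position 3: Bavasen has g, Salen has k. Salen preserves k here (none of its changes turn any other segment into k), so the proto-segment is *k.
Position 6: Bavasen has o, Salen has u. Salen preserves u here (none of its changes turn any other segment into u), so the proto-segment is *u.
Continuing position by position gives *vikedub; check it forward:
Bavasen: start from *vikedub.
  rule 1 (intervocalic voicing): vikedub → vigedub
  rule 2: no change — vigedub
  rule 3 (vowel merger): vigedub → vigedob
  ⇒ Bavasen vigedob
Salen: start from *vikedub.
  rule 1 (unconditioned shift): vikedub → vikeduv
  rule 2: no change — vikeduv
  rule 3 (vowel merger): vikeduv → vikiduv
  ⇒ Salen vikiduv
*vikedub is the unique common source.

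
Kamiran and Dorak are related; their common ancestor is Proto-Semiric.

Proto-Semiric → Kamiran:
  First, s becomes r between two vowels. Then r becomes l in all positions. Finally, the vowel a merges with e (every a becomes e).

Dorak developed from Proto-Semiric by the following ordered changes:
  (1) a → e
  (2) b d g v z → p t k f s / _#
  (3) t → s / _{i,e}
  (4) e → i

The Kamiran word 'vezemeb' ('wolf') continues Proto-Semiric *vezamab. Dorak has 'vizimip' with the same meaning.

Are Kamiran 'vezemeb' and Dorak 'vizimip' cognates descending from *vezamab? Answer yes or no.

yes

Derive the expected Dorak reflex of *vezamab:
Dorak: *vezamab > vezemeb > vezemep > vizimip  (by vowel merger, final devoicing, vowel merger)
Dorak 'vizimip' matches the regular reflex exactly, so the pair is cognate.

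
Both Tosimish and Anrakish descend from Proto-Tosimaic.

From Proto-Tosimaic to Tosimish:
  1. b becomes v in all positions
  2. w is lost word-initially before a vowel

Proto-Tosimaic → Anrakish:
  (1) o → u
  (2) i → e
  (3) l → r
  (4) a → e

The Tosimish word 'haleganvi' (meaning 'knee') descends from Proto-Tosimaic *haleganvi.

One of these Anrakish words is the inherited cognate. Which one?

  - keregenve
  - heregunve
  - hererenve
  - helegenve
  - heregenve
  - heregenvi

heregenve

Anrakish: *haleganvi
  haleganvi (rule 1 does not apply)
  haleganvi → haleganve   [vowel merger]
  haleganve → hareganve   [unconditioned shift]
  hareganve → heregenve   [vowel merger]
  giving Anrakish heregenve.
Only 'heregenve' matches the regular Anrakish development of *haleganvi.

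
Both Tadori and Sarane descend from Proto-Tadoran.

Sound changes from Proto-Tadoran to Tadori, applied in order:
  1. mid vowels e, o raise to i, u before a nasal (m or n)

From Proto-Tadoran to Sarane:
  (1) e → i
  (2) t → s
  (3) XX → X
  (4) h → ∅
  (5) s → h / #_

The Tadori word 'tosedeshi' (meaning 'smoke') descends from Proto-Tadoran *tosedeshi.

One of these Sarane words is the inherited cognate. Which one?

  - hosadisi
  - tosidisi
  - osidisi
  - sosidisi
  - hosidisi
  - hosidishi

Sarane: *tosedeshi > tosidishi > sosidishi > sosidisi > hosidisi  (by vowel merger, unconditioned shift, h-loss, debuccalisation)
The other candidates each miss or misapply at least one Sarane change.

hosidisi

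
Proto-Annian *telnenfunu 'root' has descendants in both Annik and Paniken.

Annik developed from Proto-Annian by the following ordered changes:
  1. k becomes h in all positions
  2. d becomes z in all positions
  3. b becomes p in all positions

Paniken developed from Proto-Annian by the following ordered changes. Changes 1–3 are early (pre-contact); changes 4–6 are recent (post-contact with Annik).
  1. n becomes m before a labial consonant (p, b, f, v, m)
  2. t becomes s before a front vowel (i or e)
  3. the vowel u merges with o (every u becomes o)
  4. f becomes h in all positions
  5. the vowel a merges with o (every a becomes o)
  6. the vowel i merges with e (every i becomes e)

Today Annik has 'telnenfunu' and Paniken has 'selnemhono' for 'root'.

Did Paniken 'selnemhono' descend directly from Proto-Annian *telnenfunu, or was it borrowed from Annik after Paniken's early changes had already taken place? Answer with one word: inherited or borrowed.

If inherited, *telnenfunu would pass through all of Paniken's changes:
Paniken: *telnenfunu
  telnenfunu → telnemfunu   [nasal place assimilation]
  telnemfunu → selnemfunu   [palatalisation]
  selnemfunu → selnemfono   [vowel merger]
  selnemfono → selnemhono   [unconditioned shift]
  selnemhono (rule 5 does not apply)
  selnemhono (rule 6 does not apply)
  giving Paniken selnemhono.
If borrowed from Annik 'telnenfunu' after the early changes, it would undergo only the recent ones:
  rule 4 (unconditioned shift): telnenfunu → telnenhunu
  rule 5 (vowel merger): no change (telnenhunu)
  rule 6 (vowel merger): no change (telnenhunu)
  ⇒ as a loan: telnenhunu
Paniken 'selnemhono' matches the inherited outcome exactly, so it is an inherited cognate, not a loan.

inherited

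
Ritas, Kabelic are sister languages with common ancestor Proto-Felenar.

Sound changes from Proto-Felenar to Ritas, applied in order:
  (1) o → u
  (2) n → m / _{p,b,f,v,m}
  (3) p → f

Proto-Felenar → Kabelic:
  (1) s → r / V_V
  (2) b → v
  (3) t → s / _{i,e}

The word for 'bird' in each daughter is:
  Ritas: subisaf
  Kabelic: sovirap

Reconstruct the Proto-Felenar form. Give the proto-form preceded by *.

Position 3: Ritas has b, Kabelic has v. Ritas preserves b here (none of its changes turn any other segment into b), so the proto-segment is *b.
Position 7: Ritas has f, Kabelic has p. Kabelic preserves p here (none of its changes turn any other segment into p), so the proto-segment is *p.
Position 2: Ritas has u, Kabelic has o. Kabelic preserves o here (none of its changes turn any other segment into o), so the proto-segment is *o.
Continuing position by position gives *sobisap; check it forward:
Ritas: *sobisap
  sobisap → subisap   [vowel merger]
  subisap (rule 2 does not apply)
  subisap → subisaf   [unconditioned shift]
  giving Ritas subisaf.
Kabelic: *sobisap > sobirap > sovirap  (by rhotacism, unconditioned shift)
*sobisap is the unique common source.

*sobisap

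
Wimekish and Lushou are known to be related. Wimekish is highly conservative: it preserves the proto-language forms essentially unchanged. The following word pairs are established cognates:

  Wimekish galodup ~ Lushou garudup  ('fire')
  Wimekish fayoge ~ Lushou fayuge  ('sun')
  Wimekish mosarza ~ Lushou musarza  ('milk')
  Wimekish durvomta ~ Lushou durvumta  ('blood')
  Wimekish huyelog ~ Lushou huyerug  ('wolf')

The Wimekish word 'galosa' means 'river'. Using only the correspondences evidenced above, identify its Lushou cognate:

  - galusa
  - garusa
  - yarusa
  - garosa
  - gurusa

garusa

galodup ~ garudup, huyelog ~ huyerug — Wimekish l corresponds to Lushou r between vowels (before a back vowel).
galodup ~ garudup, fayoge ~ fayuge — Wimekish o corresponds to Lushou u after a consonant, before a consonant other than r, m, n, p, b, f, v.
Applying these to Wimekish 'galosa':
  galosa → garosa   (l→r between vowels (before a back vowel))
  garosa → garusa   (o→u after a consonant, before a consonant other than r, m, n, p, b, f, v)
So the Lushou cognate is 'garusa'.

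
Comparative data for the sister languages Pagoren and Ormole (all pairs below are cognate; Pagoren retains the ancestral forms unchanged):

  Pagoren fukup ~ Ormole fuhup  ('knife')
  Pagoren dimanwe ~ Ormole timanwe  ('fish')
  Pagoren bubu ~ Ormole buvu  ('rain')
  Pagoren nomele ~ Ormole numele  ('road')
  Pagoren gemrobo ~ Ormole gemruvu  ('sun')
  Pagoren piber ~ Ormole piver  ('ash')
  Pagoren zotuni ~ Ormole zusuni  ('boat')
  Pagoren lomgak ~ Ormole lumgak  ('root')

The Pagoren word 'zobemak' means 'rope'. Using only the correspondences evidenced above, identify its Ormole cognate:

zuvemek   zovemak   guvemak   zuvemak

zuvemak

gemrobo ~ gemruvu — Pagoren o corresponds to Ormole u after a consonant, before a labial obstruent.
piber ~ piver — Pagoren b corresponds to Ormole v between vowels (before a front vowel).
Applying these to Pagoren 'zobemak':
  zobemak → zubemak   (o→u after a consonant, before a labial obstruent)
  zubemak → zuvemak   (b→v between vowels (before a front vowel))
So the Ormole cognate is 'zuvemak'.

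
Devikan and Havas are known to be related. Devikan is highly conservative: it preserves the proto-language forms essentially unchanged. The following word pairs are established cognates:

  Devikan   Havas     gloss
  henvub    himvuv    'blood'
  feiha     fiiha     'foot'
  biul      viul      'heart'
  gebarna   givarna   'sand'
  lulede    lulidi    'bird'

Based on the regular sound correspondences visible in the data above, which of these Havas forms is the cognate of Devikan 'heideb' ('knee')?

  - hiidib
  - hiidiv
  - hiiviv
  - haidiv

hiidiv

feiha ~ fiiha — Devikan e corresponds to Havas i after a consonant, before a front vowel.
gebarna ~ givarna — Devikan e corresponds to Havas i after a consonant, before a labial obstruent.
henvub ~ himvuv — Devikan b corresponds to Havas v word-finally.
Applying these to Devikan 'heideb':
  heideb → hiideb   (e→i after a consonant, before a front vowel)
  hiideb → hiidib   (e→i after a consonant, before a labial obstruent)
  hiidib → hiidiv   (b→v word-finally)
So the Havas cognate is 'hiidiv'.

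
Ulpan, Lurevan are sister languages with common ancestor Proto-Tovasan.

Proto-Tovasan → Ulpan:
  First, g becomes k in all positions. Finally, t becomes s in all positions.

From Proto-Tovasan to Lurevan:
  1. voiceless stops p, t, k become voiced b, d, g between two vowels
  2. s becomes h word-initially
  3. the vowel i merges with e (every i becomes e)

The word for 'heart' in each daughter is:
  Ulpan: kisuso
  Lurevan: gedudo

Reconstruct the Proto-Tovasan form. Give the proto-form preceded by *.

*gituto

Position 3: Ulpan has s, Lurevan has d. Taking the neighbouring segments as reconstructed: Ulpan s could go back to *t or *s; Lurevan d could go back to *t or *d — the one source consistent with every daughter is *t.
Position 1: Ulpan has k, Lurevan has g. Taking the neighbouring segments as reconstructed: Ulpan k could go back to *k or *g; Lurevan g can only go back to *g — the one source consistent with every daughter is *g.
Position 2: Ulpan has i, Lurevan has e. Ulpan preserves i here (none of its changes turn any other segment into i), so the proto-segment is *i.
Verify the candidate proto-form against each daughter:
Ulpan: *gituto
  gituto → kituto   [unconditioned shift]
  kituto → kisuso   [unconditioned shift]
  giving Ulpan kisuso.
Lurevan: *gituto > gidudo > gedudo  (by intervocalic voicing, vowel merger)
No other proto-form is consistent with every reflex, so the reconstruction is *gituto.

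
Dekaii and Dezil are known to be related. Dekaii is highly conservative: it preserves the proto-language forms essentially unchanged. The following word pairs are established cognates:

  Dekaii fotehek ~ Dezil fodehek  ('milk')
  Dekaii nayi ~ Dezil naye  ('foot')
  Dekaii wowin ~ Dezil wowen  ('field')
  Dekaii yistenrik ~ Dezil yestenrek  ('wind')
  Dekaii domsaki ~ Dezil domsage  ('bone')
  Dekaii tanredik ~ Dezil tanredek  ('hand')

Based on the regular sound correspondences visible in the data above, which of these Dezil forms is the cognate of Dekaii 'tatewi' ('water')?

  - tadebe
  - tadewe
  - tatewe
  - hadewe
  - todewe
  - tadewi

tadewe

fotehek ~ fodehek — Dekaii t corresponds to Dezil d between vowels (before a front vowel).
nayi ~ naye, domsaki ~ domsage — Dekaii i corresponds to Dezil e word-finally.
Applying these to Dekaii 'tatewi':
  tatewi → tadewi   (t→d between vowels (before a front vowel))
  tadewi → tadewe   (i→e word-finally)
So the Dezil cognate is 'tadewe'.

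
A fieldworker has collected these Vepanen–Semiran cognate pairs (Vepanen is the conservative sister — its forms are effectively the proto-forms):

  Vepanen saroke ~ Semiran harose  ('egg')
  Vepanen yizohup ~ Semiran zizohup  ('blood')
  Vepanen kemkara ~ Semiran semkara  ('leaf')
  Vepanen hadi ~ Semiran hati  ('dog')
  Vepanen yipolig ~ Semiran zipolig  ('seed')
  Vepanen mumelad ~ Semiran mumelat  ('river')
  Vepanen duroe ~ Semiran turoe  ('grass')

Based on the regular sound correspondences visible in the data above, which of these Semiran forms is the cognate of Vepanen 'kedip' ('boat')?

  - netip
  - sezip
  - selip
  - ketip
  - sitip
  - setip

kemkara ~ semkara — Vepanen k corresponds to Semiran s word-initially before a front vowel.
hadi ~ hati — Vepanen d corresponds to Semiran t between vowels (before a front vowel).
Applying these to Vepanen 'kedip':
  kedip → sedip   (k→s word-initially before a front vowel)
  sedip → setip   (d→t between vowels (before a front vowel))
So the Semiran cognate is 'setip'.

setip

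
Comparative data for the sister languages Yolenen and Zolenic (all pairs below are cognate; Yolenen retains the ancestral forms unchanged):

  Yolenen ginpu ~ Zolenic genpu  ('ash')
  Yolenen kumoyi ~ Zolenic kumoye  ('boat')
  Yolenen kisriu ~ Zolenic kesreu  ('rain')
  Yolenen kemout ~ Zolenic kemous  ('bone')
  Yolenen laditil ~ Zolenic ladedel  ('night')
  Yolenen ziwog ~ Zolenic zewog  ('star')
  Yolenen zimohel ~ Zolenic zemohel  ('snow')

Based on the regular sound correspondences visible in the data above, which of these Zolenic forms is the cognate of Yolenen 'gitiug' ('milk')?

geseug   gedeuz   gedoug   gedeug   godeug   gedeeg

kisriu ~ kesreu, laditil ~ ladedel — Yolenen i corresponds to Zolenic e after a consonant, before a consonant other than r, m, n, p, b, f, v.
laditil ~ ladedel — Yolenen t corresponds to Zolenic d between vowels (before a front vowel).
kisriu ~ kesreu — Yolenen i corresponds to Zolenic e after a consonant, before a back vowel.
Applying these to Yolenen 'gitiug':
  gitiug → getiug   (i→e after a consonant, before a consonant other than r, m, n, p, b, f, v)
  getiug → gediug   (t→d between vowels (before a front vowel))
  gediug → gedeug   (i→e after a consonant, before a back vowel)
So the Zolenic cognate is 'gedeug'.

gedeug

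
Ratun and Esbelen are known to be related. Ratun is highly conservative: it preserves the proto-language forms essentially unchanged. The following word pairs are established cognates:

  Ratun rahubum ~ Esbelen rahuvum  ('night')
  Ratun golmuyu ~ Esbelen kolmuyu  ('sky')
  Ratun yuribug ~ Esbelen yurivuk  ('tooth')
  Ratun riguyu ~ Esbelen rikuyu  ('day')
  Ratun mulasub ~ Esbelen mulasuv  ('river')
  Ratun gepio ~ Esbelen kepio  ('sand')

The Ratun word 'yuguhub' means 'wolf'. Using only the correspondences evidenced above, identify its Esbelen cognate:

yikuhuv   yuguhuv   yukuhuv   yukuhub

riguyu ~ rikuyu — Ratun g corresponds to Esbelen k between vowels (before a back vowel).
mulasub ~ mulasuv — Ratun b corresponds to Esbelen v word-finally.
Applying these to Ratun 'yuguhub':
  yuguhub → yukuhub   (g→k between vowels (before a back vowel))
  yukuhub → yukuhuv   (b→v word-finally)
So the Esbelen cognate is 'yukuhuv'.

yukuhuv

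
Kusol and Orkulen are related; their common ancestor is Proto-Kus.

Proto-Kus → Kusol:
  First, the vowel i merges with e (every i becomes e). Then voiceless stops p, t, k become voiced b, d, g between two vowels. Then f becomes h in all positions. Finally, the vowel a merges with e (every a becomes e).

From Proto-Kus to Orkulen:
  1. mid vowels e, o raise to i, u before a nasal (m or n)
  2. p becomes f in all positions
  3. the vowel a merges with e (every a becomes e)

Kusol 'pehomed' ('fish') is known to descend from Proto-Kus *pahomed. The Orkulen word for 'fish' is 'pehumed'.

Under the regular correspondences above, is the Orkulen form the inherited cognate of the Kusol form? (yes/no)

Derive the expected Orkulen reflex of *pahomed:
Orkulen: *pahomed > pahumed > fahumed > fehumed  (by pre-nasal raising, unconditioned shift, vowel merger)
The regular Orkulen reflex would be 'fehumed', but the attested form is 'pehumed'. The correspondence is irregular, so they are not cognates (the Orkulen form has a different source).

no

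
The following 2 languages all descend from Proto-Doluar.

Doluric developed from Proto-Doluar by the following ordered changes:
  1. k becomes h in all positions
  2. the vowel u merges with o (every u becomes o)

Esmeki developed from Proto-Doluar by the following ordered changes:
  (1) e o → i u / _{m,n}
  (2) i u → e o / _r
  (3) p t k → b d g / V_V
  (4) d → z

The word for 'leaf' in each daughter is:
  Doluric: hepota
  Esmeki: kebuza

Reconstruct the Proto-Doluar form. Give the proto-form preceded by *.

Position 4: Doluric has o, Esmeki has u. Taking the neighbouring segments as reconstructed: Doluric o could go back to *o or *u; Esmeki u can only go back to *u — the one source consistent with every daughter is *u.
Position 1: Doluric has h, Esmeki has k. Esmeki preserves k here (none of its changes turn any other segment into k), so the proto-segment is *k.
Position 5: Doluric has t, Esmeki has z. Doluric preserves t here (none of its changes turn any other segment into t), so the proto-segment is *t.
Verify the candidate proto-form against each daughter:
Doluric: *keputa
  keputa → heputa   [unconditioned shift]
  heputa → hepota   [vowel merger]
  giving Doluric hepota.
Esmeki: *keputa > kebuda > kebuza  (by intervocalic voicing, unconditioned shift)
*keputa is the unique common source.

*keputa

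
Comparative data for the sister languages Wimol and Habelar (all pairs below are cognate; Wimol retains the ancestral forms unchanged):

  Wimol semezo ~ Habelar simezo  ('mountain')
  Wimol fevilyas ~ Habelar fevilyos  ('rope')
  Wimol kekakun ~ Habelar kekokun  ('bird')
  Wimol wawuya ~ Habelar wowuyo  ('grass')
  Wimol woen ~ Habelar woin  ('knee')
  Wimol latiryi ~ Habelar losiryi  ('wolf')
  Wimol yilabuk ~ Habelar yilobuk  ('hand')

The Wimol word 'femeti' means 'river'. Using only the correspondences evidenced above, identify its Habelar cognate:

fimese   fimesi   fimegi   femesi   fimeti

fimesi

semezo ~ simezo — Wimol e corresponds to Habelar i after a consonant, before a nasal.
latiryi ~ losiryi — Wimol t corresponds to Habelar s between vowels (before a front vowel).
Applying these to Wimol 'femeti':
  femeti → fimeti   (e→i after a consonant, before a nasal)
  fimeti → fimesi   (t→s between vowels (before a front vowel))
So the Habelar cognate is 'fimesi'.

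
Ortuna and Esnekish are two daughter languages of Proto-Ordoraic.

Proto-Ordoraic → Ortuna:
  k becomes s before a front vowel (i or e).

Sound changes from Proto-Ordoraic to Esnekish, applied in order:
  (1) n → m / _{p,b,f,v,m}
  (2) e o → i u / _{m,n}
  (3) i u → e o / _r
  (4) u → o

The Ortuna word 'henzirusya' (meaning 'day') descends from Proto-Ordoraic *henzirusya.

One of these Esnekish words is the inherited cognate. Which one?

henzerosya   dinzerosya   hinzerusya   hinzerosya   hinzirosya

Esnekish: *henzirusya > hinzirusya > hinzerusya > hinzerosya  (by pre-nasal raising, pre-rhotic lowering, vowel merger)
The other candidates each miss or misapply at least one Esnekish change.

hinzerosya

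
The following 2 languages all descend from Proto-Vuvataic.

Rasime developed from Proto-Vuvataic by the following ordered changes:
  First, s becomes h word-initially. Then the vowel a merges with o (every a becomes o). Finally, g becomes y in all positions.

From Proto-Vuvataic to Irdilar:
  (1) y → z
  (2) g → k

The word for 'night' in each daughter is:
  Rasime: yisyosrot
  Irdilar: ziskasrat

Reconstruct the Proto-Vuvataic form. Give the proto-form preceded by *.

*yisgasrat

Position 5: Rasime has o, Irdilar has a. Irdilar preserves a here (none of its changes turn any other segment into a), so the proto-segment is *a.
Position 1: Rasime has y, Irdilar has z. Taking the neighbouring segments as reconstructed: Rasime y could go back to *g or *y; Irdilar z could go back to *z or *y — the one source consistent with every daughter is *y.
Position 8: Rasime has o, Irdilar has a. Irdilar preserves a here (none of its changes turn any other segment into a), so the proto-segment is *a.
Verify the candidate proto-form against each daughter:
Rasime: *yisgasrat
  yisgasrat (rule 1 does not apply)
  yisgasrat → yisgosrot   [vowel merger]
  yisgosrot → yisyosrot   [unconditioned shift]
  giving Rasime yisyosrot.
Irdilar: *yisgasrat
  yisgasrat → zisgasrat   [unconditioned shift]
  zisgasrat → ziskasrat   [unconditioned shift]
  giving Irdilar ziskasrat.
*yisgasrat is the unique common source.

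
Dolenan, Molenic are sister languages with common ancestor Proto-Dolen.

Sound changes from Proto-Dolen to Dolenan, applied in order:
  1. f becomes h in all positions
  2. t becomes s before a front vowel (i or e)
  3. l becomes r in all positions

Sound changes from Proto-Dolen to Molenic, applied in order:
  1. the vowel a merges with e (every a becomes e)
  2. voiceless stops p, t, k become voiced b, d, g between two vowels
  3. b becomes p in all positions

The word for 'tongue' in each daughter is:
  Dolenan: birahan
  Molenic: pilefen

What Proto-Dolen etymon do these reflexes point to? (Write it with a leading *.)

*bilafan

Position 5: Dolenan has h, Molenic has f. Molenic preserves f here (none of its changes turn any other segment into f), so the proto-segment is *f.
Position 4: Dolenan has a, Molenic has e. Dolenan preserves a here (none of its changes turn any other segment into a), so the proto-segment is *a.
Position 6: Dolenan has a, Molenic has e. Dolenan preserves a here (none of its changes turn any other segment into a), so the proto-segment is *a.
Verify the candidate proto-form against each daughter:
Dolenan: *bilafan
  bilafan → bilahan   [unconditioned shift]
  bilahan (rule 2 does not apply)
  bilahan → birahan   [unconditioned shift]
  giving Dolenan birahan.
Molenic: start from *bilafan.
  rule 1 (vowel merger): bilafan → bilefen
  rule 2: no change — bilefen
  rule 3 (unconditioned shift): bilefen → pilefen
  ⇒ Molenic pilefen
No other proto-form is consistent with every reflex, so the reconstruction is *bilafan.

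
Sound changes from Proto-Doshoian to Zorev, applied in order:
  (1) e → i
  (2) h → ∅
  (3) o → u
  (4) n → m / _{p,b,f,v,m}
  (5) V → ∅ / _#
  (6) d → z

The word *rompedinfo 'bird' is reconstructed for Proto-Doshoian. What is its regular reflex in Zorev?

rumpizimf

Zorev: start from *rompedinfo.
  rule 1 (vowel merger): rompedinfo → rompidinfo
  rule 2: no change — rompidinfo
  rule 3 (vowel merger): rompidinfo → rumpidinfu
  rule 4 (nasal place assimilation): rumpidinfu → rumpidimfu
  rule 5 (apocope): rumpidimfu → rumpidimf
  rule 6 (unconditioned shift): rumpidimf → rumpizimf
  ⇒ Zorev rumpizimf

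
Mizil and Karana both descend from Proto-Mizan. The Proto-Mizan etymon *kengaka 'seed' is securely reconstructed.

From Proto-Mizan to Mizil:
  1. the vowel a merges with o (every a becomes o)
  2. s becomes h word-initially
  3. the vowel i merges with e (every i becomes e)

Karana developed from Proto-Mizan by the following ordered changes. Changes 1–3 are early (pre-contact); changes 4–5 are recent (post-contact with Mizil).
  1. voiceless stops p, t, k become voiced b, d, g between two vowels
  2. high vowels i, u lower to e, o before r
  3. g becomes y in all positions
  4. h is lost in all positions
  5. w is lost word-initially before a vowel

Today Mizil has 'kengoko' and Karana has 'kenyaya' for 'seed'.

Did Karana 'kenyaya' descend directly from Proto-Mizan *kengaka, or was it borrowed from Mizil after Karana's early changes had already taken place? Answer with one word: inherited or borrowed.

If inherited, *kengaka would pass through all of Karana's changes:
Karana: *kengaka > kengaga > kenyaya  (by intervocalic voicing, unconditioned shift)
If borrowed from Mizil 'kengoko' after the early changes, it would undergo only the recent ones:
  rule 4 (h-loss): no change (kengoko)
  rule 5 (glide loss): no change (kengoko)
  ⇒ as a loan: kengoko
Karana 'kenyaya' matches the inherited outcome exactly, so it is an inherited cognate, not a loan.

inherited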